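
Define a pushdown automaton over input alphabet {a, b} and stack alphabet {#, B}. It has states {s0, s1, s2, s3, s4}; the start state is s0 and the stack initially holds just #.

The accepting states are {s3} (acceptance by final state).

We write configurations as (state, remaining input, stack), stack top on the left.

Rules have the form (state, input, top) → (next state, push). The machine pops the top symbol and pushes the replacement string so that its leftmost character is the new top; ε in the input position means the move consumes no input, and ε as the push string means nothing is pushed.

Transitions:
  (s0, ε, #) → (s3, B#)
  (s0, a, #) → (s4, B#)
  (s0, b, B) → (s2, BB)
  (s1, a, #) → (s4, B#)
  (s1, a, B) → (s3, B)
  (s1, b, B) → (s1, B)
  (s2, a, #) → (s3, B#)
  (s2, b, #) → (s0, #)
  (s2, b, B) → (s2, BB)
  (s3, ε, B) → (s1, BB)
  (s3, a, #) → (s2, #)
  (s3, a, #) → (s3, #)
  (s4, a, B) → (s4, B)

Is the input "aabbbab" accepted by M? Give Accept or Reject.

No computation consumes all input and reaches a final state.

Reject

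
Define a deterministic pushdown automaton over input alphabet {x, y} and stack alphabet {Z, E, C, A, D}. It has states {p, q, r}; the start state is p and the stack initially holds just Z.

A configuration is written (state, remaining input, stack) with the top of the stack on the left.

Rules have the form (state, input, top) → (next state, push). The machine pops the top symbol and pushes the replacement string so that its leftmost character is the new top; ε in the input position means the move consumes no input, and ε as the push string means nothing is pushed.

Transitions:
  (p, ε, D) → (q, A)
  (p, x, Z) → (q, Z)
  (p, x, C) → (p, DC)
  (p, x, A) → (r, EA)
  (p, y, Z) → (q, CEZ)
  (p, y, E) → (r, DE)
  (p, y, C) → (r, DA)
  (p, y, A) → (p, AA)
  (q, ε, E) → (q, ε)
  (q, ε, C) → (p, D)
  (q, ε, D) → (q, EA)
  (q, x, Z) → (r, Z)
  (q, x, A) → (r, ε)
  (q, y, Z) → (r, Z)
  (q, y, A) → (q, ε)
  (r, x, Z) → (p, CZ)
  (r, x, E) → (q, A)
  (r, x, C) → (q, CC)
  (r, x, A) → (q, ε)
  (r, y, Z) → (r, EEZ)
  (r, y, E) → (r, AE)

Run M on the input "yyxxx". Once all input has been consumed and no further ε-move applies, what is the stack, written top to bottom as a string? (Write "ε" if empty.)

(p, yyxxx, Z) ⊢ (q, yxxx, CEZ) ⊢ (p, yxxx, DEZ) ⊢ (q, yxxx, AEZ) ⊢ (q, xxx, EZ) ⊢ (q, xxx, Z) ⊢ (r, xx, Z) ⊢ (p, x, CZ) ⊢ (p, ε, DCZ) ⊢ (q, ε, ACZ)
All input consumed in state q with stack ACZ.

ACZ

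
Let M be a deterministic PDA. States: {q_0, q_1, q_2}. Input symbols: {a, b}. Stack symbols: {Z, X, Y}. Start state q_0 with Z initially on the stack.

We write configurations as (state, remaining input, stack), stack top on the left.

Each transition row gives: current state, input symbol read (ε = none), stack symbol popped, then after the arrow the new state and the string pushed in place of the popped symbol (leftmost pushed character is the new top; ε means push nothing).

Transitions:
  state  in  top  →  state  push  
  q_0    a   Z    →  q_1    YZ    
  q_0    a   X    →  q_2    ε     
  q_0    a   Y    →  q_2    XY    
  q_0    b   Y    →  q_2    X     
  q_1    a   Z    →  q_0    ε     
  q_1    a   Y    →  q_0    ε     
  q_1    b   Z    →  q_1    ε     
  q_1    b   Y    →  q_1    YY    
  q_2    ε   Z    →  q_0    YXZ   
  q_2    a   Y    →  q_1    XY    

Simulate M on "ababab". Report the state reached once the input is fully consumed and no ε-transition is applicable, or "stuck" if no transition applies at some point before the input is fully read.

stuck

(q_0, ababab, Z)
  read a, top Z: go to q_1, push YZ → (q_1, babab, YZ)
  read b, top Y: go to q_1, push YY → (q_1, abab, YYZ)
  read a, top Y: go to q_0, push ε → (q_0, bab, YZ)
  read b, top Y: go to q_2, push X → (q_2, ab, XZ)
No transition for (q_2, a, top X); M blocks with input ab remaining.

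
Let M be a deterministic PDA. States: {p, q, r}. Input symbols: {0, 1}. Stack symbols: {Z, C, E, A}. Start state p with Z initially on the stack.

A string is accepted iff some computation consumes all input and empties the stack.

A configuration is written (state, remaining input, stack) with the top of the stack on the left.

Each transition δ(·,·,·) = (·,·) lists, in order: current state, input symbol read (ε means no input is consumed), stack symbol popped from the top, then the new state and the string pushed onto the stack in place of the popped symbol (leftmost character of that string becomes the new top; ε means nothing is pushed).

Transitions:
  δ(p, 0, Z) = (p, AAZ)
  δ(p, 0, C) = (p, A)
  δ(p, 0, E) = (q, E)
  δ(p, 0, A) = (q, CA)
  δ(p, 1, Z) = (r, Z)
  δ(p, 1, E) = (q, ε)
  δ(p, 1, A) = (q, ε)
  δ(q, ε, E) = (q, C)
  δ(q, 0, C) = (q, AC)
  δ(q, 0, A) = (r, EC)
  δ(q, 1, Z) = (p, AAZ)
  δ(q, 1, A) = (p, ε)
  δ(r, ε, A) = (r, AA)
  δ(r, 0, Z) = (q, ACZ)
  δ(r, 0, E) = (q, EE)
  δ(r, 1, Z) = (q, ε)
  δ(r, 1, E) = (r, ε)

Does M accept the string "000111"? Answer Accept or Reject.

(p, 000111, Z) ⊢ (p, 00111, AAZ) ⊢ (q, 0111, CAAZ) ⊢ (q, 111, ACAAZ) ⊢ (p, 11, CAAZ)
No transition applies at (p, 11, CAAZ); input not fully consumed.

Reject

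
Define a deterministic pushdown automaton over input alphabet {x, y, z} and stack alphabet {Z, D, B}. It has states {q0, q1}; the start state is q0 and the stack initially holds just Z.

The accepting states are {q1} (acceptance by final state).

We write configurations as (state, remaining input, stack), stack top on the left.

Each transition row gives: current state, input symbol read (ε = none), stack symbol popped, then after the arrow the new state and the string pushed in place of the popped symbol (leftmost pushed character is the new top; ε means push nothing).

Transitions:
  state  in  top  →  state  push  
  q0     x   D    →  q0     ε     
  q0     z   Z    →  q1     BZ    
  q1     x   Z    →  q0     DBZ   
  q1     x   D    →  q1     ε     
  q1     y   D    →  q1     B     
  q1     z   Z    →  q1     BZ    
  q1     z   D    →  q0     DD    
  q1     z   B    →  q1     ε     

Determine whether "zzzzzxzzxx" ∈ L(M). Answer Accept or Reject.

Reject

(q0, zzzzzxzzxx, Z)
  read z, top Z: go to q1, push BZ → (q1, zzzzxzzxx, BZ)
  read z, top B: go to q1, push ε → (q1, zzzxzzxx, Z)
  read z, top Z: go to q1, push BZ → (q1, zzxzzxx, BZ)
  read z, top B: go to q1, push ε → (q1, zxzzxx, Z)
  read z, top Z: go to q1, push BZ → (q1, xzzxx, BZ)
No transition applies at (q1, xzzxx, BZ); input not fully consumed.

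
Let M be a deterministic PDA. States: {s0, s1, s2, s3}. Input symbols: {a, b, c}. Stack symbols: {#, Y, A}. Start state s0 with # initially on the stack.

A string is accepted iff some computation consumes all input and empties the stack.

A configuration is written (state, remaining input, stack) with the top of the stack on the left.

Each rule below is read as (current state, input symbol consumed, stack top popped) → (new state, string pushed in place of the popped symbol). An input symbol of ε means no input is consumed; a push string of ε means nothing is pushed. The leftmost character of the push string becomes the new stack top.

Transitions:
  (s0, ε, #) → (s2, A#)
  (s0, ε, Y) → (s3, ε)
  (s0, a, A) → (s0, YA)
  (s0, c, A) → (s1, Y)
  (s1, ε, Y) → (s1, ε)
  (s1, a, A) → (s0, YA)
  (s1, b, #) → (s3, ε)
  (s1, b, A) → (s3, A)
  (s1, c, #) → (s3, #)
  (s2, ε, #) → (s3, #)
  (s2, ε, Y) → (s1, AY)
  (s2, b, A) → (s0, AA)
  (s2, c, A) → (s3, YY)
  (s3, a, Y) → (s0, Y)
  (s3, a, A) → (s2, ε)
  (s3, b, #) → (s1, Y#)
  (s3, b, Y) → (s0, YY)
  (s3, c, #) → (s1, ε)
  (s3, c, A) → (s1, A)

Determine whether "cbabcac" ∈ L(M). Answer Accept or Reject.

Reject

(s0, cbabcac, #)
  ε-move, top #: go to s2, push A# → (s2, cbabcac, A#)
  read c, top A: go to s3, push YY → (s3, babcac, YY#)
  read b, top Y: go to s0, push YY → (s0, abcac, YYY#)
  ε-move, top Y: go to s3, push ε → (s3, abcac, YY#)
  read a, top Y: go to s0, push Y → (s0, bcac, YY#)
  ε-move, top Y: go to s3, push ε → (s3, bcac, Y#)
  read b, top Y: go to s0, push YY → (s0, cac, YY#)
  ε-move, top Y: go to s3, push ε → (s3, cac, Y#)
No transition applies at (s3, cac, Y#); input not fully consumed.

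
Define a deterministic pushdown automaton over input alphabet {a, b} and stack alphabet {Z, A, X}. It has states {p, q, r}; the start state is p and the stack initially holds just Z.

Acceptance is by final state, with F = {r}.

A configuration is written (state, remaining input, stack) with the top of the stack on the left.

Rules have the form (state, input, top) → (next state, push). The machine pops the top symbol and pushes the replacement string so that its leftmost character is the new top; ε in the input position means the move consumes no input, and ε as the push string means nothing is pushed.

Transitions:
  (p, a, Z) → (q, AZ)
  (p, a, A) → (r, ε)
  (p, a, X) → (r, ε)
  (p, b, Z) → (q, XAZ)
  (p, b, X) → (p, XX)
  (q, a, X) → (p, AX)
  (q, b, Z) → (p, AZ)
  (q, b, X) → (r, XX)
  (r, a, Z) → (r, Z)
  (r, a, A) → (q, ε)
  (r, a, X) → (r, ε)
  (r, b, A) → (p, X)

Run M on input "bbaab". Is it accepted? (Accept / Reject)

Reject

(p, bbaab, Z) ⊢ (q, baab, XAZ) ⊢ (r, aab, XXAZ) ⊢ (r, ab, XAZ) ⊢ (r, b, AZ) ⊢ (p, ε, XZ)
All input consumed; state p ∉ F and no further ε-move applies.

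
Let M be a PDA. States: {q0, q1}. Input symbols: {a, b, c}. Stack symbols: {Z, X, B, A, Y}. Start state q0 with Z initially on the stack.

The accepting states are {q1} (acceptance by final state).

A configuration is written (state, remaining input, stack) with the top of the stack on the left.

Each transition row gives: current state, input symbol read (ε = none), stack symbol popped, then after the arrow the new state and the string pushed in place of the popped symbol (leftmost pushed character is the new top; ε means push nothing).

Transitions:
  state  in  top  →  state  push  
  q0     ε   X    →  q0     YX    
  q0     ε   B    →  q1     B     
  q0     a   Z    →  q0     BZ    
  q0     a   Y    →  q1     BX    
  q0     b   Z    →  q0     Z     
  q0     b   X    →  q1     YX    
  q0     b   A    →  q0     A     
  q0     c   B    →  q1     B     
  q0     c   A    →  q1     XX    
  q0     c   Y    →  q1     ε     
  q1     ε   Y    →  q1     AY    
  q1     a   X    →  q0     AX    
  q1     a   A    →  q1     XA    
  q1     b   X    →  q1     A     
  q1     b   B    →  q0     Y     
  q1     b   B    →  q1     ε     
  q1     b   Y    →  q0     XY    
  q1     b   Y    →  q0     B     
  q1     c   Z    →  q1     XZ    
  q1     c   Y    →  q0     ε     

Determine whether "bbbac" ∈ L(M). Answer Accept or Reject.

One accepting computation: (q0, bbbac, Z) ⊢ (q0, bbac, Z) ⊢ (q0, bac, Z) ⊢ (q0, ac, Z) ⊢ (q0, c, BZ) ⊢ (q1, ε, BZ)
All input consumed and state q1 ∈ F.

Accept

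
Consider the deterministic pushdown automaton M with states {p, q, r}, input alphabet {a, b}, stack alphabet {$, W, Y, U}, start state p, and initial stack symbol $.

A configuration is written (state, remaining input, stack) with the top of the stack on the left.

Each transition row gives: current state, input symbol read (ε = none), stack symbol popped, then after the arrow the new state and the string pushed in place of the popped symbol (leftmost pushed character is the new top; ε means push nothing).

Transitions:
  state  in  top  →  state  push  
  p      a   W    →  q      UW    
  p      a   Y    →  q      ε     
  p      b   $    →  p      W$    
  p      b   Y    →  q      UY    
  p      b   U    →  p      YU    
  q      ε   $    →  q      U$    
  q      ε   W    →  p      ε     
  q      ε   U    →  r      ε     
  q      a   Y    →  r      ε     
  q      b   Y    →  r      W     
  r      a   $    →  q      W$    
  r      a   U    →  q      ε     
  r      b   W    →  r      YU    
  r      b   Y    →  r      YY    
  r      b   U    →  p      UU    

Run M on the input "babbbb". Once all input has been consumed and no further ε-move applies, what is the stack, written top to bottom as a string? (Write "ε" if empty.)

(p, babbbb, $) ⊢ (p, abbbb, W$) ⊢ (q, bbbb, UW$) ⊢ (r, bbbb, W$) ⊢ (r, bbb, YU$) ⊢ (r, bb, YYU$) ⊢ (r, b, YYYU$) ⊢ (r, ε, YYYYU$)
All input consumed in state r with stack YYYYU$.

YYYYU$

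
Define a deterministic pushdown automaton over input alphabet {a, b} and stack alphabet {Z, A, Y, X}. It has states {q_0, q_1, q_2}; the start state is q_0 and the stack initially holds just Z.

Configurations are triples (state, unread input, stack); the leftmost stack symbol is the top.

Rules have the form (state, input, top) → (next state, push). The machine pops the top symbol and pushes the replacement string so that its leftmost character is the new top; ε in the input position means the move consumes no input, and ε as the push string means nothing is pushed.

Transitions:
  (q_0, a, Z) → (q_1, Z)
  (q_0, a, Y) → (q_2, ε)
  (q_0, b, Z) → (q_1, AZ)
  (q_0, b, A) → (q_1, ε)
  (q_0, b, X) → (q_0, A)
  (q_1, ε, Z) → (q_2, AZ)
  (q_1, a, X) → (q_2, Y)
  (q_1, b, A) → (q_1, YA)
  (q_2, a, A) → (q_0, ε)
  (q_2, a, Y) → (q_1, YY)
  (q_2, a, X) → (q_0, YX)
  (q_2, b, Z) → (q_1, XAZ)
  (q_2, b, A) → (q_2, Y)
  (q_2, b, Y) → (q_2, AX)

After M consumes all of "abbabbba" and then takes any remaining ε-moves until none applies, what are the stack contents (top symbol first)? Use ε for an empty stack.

(q_0, abbabbba, Z) ⊢ (q_1, bbabbba, Z) ⊢ (q_2, bbabbba, AZ) ⊢ (q_2, babbba, YZ) ⊢ (q_2, abbba, AXZ) ⊢ (q_0, bbba, XZ) ⊢ (q_0, bba, AZ) ⊢ (q_1, ba, Z) ⊢ (q_2, ba, AZ) ⊢ (q_2, a, YZ) ⊢ (q_1, ε, YYZ)
All input consumed in state q_1 with stack YYZ.

YYZ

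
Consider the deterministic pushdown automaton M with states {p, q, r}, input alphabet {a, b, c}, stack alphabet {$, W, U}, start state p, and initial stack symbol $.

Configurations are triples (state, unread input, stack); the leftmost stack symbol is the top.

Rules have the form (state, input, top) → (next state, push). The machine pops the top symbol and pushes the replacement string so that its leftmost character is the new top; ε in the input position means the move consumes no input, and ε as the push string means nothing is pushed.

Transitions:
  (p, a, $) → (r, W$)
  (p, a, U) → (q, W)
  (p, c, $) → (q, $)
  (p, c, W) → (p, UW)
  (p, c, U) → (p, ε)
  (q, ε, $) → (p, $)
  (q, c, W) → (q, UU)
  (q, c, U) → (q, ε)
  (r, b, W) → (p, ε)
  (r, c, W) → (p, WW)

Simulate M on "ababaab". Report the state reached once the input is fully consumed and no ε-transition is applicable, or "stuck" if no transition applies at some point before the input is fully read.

(p, ababaab, $)
  read a, top $: go to r, push W$ → (r, babaab, W$)
  read b, top W: go to p, push ε → (p, abaab, $)
  read a, top $: go to r, push W$ → (r, baab, W$)
  read b, top W: go to p, push ε → (p, aab, $)
  read a, top $: go to r, push W$ → (r, ab, W$)
No transition for (r, a, top W); M blocks with input ab remaining.

stuck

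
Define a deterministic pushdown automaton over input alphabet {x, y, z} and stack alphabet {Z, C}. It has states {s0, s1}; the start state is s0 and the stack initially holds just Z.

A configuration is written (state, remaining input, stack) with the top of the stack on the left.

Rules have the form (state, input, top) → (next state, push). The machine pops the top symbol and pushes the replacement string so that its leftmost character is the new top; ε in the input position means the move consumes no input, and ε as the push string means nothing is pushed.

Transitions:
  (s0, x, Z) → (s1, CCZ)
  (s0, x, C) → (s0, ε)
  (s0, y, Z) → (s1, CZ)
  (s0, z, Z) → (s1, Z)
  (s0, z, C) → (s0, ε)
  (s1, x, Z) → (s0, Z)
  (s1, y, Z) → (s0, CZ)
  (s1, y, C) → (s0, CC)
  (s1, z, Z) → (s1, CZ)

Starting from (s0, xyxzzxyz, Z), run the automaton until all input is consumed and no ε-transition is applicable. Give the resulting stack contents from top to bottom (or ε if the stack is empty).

(s0, xyxzzxyz, Z) ⊢ (s1, yxzzxyz, CCZ) ⊢ (s0, xzzxyz, CCCZ) ⊢ (s0, zzxyz, CCZ) ⊢ (s0, zxyz, CZ) ⊢ (s0, xyz, Z) ⊢ (s1, yz, CCZ) ⊢ (s0, z, CCCZ) ⊢ (s0, ε, CCZ)
All input consumed in state s0 with stack CCZ.

CCZ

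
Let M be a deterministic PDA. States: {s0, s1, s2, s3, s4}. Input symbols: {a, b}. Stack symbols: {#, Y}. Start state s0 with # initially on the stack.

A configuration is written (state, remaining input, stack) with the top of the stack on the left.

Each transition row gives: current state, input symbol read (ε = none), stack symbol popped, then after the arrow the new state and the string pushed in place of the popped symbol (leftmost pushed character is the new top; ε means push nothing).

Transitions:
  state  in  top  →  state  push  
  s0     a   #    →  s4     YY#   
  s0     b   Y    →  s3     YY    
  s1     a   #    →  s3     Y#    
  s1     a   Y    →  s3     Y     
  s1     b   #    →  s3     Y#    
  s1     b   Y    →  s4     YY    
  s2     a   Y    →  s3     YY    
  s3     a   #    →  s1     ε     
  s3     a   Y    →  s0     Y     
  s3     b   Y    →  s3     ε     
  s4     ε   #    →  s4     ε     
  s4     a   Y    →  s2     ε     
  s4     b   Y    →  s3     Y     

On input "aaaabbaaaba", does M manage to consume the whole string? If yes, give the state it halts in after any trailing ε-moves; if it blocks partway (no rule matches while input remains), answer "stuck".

(s0, aaaabbaaaba, #) ⊢ (s4, aaabbaaaba, YY#) ⊢ (s2, aabbaaaba, Y#) ⊢ (s3, abbaaaba, YY#) ⊢ (s0, bbaaaba, YY#) ⊢ (s3, baaaba, YYY#) ⊢ (s3, aaaba, YY#) ⊢ (s0, aaba, YY#)
No transition for (s0, a, top Y); M blocks with input aaba remaining.

stuck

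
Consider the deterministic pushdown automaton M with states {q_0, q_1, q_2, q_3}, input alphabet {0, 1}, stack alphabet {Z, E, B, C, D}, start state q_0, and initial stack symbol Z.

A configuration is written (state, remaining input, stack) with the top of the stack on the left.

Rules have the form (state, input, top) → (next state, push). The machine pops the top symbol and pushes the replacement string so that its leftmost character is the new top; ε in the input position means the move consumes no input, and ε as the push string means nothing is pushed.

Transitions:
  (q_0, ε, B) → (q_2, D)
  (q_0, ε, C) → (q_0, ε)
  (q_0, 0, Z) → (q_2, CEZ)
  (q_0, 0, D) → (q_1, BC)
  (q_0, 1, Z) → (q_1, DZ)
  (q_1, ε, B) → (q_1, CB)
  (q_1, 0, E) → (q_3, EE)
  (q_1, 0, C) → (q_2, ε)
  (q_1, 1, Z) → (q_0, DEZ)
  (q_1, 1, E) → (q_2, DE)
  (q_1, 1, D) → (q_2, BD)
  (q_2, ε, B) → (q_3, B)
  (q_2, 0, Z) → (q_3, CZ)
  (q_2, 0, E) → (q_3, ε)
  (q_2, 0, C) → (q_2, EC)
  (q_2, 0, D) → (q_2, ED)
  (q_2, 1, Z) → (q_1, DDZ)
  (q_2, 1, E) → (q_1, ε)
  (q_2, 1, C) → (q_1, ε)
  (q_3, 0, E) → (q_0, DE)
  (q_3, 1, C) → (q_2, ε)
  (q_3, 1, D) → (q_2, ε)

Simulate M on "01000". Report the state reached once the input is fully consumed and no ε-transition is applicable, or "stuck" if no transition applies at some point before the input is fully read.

(q_0, 01000, Z)
  read 0, top Z: go to q_2, push CEZ → (q_2, 1000, CEZ)
  read 1, top C: go to q_1, push ε → (q_1, 000, EZ)
  read 0, top E: go to q_3, push EE → (q_3, 00, EEZ)
  read 0, top E: go to q_0, push DE → (q_0, 0, DEEZ)
  read 0, top D: go to q_1, push BC → (q_1, ε, BCEEZ)
  ε-move, top B: go to q_1, push CB → (q_1, ε, CBCEEZ)
All input consumed; M is in state q_1.

q_1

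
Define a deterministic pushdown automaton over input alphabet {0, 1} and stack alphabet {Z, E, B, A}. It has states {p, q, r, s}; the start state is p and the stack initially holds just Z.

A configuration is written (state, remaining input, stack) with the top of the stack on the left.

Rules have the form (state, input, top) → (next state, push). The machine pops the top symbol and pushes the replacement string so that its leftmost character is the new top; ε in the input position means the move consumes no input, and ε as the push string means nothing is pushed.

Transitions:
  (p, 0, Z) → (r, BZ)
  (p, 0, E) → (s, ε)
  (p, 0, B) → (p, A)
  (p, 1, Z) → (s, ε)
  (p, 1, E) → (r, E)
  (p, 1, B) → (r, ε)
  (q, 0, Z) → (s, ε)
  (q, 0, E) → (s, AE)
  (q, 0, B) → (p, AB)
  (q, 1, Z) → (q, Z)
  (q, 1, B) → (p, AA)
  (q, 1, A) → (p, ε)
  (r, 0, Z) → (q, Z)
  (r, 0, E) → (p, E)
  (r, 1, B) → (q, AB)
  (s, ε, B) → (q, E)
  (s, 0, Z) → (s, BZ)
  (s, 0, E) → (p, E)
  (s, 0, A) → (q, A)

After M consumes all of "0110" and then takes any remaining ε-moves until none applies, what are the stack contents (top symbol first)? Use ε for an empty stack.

AZ

(p, 0110, Z)
  read 0, top Z: go to r, push BZ → (r, 110, BZ)
  read 1, top B: go to q, push AB → (q, 10, ABZ)
  read 1, top A: go to p, push ε → (p, 0, BZ)
  read 0, top B: go to p, push A → (p, ε, AZ)
All input consumed in state p with stack AZ.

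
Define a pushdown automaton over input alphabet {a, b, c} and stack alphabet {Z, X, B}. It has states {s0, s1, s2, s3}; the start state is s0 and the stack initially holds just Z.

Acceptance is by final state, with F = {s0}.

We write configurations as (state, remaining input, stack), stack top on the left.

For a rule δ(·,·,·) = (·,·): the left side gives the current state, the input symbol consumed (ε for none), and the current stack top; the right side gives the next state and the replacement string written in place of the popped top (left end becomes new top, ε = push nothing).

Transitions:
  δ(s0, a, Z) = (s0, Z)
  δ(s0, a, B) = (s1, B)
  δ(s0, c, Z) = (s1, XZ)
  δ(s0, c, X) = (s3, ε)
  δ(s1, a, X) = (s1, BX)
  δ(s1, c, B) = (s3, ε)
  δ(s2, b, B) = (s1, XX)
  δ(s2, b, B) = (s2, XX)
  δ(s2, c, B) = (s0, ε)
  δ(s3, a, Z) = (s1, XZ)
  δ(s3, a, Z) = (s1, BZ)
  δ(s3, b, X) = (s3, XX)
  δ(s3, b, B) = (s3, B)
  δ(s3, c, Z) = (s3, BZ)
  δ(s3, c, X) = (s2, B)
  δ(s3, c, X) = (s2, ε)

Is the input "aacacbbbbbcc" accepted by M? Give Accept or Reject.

One accepting computation: (s0, aacacbbbbbcc, Z) ⊢ (s0, acacbbbbbcc, Z) ⊢ (s0, cacbbbbbcc, Z) ⊢ (s1, acbbbbbcc, XZ) ⊢ (s1, cbbbbbcc, BXZ) ⊢ (s3, bbbbbcc, XZ) ⊢ (s3, bbbbcc, XXZ) ⊢ (s3, bbbcc, XXXZ) ⊢ (s3, bbcc, XXXXZ) ⊢ (s3, bcc, XXXXXZ) ⊢ (s3, cc, XXXXXXZ) ⊢ (s2, c, BXXXXXZ) ⊢ (s0, ε, XXXXXZ)
All input consumed and state s0 ∈ F.

Accept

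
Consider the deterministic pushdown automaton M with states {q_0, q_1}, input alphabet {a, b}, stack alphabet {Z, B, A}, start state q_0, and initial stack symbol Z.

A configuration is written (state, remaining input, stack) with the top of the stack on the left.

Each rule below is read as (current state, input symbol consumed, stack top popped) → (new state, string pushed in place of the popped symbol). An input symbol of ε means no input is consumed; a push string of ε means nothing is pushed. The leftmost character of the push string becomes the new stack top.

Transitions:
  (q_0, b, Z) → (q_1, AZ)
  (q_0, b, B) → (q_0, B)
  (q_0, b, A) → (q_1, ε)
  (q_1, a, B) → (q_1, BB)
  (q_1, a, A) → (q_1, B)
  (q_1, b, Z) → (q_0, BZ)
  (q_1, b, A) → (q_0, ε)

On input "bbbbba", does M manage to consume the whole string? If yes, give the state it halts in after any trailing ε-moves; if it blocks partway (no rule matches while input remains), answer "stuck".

(q_0, bbbbba, Z) ⊢ (q_1, bbbba, AZ) ⊢ (q_0, bbba, Z) ⊢ (q_1, bba, AZ) ⊢ (q_0, ba, Z) ⊢ (q_1, a, AZ) ⊢ (q_1, ε, BZ)
All input consumed; M is in state q_1.

q_1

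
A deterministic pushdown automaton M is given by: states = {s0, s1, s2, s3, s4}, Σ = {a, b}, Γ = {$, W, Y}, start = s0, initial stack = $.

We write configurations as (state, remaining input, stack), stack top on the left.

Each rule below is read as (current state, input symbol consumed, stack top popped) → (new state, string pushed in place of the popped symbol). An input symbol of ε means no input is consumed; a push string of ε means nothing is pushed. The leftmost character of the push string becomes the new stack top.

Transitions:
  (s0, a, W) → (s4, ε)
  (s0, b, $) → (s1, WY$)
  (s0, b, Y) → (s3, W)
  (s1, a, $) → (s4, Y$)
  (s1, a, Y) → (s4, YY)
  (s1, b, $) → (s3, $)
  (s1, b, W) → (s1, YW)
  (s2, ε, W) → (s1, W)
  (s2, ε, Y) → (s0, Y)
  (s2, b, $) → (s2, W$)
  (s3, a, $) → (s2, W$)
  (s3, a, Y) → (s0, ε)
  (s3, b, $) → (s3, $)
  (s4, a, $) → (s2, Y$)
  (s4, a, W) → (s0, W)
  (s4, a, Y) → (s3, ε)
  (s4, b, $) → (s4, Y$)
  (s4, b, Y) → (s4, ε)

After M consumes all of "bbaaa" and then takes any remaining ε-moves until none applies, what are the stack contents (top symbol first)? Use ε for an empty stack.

(s0, bbaaa, $)
  read b, top $: go to s1, push WY$ → (s1, baaa, WY$)
  read b, top W: go to s1, push YW → (s1, aaa, YWY$)
  read a, top Y: go to s4, push YY → (s4, aa, YYWY$)
  read a, top Y: go to s3, push ε → (s3, a, YWY$)
  read a, top Y: go to s0, push ε → (s0, ε, WY$)
All input consumed in state s0 with stack WY$.

WY$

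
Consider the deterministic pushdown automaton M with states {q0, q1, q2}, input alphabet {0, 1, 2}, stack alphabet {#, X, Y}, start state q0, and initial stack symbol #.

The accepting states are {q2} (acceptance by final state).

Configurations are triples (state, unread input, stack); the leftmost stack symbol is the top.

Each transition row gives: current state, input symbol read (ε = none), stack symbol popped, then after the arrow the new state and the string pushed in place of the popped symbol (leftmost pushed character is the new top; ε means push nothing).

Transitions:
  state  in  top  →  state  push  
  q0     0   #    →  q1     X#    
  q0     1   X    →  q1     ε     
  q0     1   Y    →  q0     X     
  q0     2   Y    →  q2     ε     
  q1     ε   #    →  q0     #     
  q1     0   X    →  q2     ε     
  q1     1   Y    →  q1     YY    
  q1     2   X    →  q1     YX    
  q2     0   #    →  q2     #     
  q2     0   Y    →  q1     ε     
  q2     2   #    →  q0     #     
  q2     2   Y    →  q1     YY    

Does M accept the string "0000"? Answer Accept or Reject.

(q0, 0000, #)
  read 0, top #: go to q1, push X# → (q1, 000, X#)
  read 0, top X: go to q2, push ε → (q2, 00, #)
  read 0, top #: go to q2, push # → (q2, 0, #)
  read 0, top #: go to q2, push # → (q2, ε, #)
All input consumed; state q2 ∈ F.

Accept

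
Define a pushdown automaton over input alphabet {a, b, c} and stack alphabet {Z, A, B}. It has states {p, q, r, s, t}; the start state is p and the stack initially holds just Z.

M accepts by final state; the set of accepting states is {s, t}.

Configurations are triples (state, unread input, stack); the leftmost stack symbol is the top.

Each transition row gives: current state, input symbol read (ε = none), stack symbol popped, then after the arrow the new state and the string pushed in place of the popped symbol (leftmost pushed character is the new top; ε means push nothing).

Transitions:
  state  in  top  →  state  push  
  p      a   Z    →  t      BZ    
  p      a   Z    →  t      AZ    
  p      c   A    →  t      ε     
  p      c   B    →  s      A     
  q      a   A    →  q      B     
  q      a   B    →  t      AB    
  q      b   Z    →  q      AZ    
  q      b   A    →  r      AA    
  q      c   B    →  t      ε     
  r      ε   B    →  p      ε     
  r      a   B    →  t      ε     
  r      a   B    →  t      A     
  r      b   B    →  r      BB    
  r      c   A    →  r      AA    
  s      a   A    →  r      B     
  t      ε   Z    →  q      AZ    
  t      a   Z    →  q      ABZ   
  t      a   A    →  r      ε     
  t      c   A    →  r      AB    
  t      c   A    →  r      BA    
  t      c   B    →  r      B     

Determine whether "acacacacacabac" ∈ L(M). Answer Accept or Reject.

Reject

No computation consumes all input and reaches a final state.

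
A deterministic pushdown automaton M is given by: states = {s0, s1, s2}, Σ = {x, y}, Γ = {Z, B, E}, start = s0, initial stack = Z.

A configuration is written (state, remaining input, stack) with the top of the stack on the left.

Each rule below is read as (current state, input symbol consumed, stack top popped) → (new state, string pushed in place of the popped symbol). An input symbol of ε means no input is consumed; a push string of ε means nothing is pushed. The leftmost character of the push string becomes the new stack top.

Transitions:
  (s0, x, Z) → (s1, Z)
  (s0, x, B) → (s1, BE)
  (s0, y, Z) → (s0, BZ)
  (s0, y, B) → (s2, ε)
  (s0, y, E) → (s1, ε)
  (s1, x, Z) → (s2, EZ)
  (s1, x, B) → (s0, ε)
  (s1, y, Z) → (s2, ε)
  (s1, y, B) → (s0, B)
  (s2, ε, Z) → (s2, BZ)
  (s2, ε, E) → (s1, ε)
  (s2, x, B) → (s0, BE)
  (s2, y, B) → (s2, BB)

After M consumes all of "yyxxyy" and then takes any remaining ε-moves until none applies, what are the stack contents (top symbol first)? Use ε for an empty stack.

EZ

(s0, yyxxyy, Z)
  read y, top Z: go to s0, push BZ → (s0, yxxyy, BZ)
  read y, top B: go to s2, push ε → (s2, xxyy, Z)
  ε-move, top Z: go to s2, push BZ → (s2, xxyy, BZ)
  read x, top B: go to s0, push BE → (s0, xyy, BEZ)
  read x, top B: go to s1, push BE → (s1, yy, BEEZ)
  read y, top B: go to s0, push B → (s0, y, BEEZ)
  read y, top B: go to s2, push ε → (s2, ε, EEZ)
  ε-move, top E: go to s1, push ε → (s1, ε, EZ)
All input consumed in state s1 with stack EZ.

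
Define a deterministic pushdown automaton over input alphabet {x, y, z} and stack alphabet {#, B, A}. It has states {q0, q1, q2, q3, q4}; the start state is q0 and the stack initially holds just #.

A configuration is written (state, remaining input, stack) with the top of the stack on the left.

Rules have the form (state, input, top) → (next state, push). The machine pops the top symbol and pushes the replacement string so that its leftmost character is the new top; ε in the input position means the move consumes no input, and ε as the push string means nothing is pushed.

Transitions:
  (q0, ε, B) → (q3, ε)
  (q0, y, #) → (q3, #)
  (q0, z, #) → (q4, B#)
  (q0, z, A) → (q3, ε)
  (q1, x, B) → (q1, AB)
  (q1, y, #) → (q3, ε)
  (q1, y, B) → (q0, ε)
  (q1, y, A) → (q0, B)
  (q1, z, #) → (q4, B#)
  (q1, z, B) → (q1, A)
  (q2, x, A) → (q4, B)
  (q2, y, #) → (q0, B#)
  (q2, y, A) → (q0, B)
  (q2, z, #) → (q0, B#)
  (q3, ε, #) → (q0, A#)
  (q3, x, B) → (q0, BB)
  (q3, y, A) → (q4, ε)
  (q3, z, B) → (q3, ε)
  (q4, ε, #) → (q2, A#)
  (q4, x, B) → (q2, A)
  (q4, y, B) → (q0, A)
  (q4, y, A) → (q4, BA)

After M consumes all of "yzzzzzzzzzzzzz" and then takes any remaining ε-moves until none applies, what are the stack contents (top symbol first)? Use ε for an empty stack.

(q0, yzzzzzzzzzzzzz, #)
  read y, top #: go to q3, push # → (q3, zzzzzzzzzzzzz, #)
  ε-move, top #: go to q0, push A# → (q0, zzzzzzzzzzzzz, A#)
  read z, top A: go to q3, push ε → (q3, zzzzzzzzzzzz, #)
  ε-move, top #: go to q0, push A# → (q0, zzzzzzzzzzzz, A#)
  read z, top A: go to q3, push ε → (q3, zzzzzzzzzzz, #)
  ε-move, top #: go to q0, push A# → (q0, zzzzzzzzzzz, A#)
  read z, top A: go to q3, push ε → (q3, zzzzzzzzzz, #)
  ε-move, top #: go to q0, push A# → (q0, zzzzzzzzzz, A#)
  read z, top A: go to q3, push ε → (q3, zzzzzzzzz, #)
  ε-move, top #: go to q0, push A# → (q0, zzzzzzzzz, A#)
  read z, top A: go to q3, push ε → (q3, zzzzzzzz, #)
  ε-move, top #: go to q0, push A# → (q0, zzzzzzzz, A#)
  read z, top A: go to q3, push ε → (q3, zzzzzzz, #)
  ε-move, top #: go to q0, push A# → (q0, zzzzzzz, A#)
  read z, top A: go to q3, push ε → (q3, zzzzzz, #)
  ε-move, top #: go to q0, push A# → (q0, zzzzzz, A#)
  read z, top A: go to q3, push ε → (q3, zzzzz, #)
  ε-move, top #: go to q0, push A# → (q0, zzzzz, A#)
  read z, top A: go to q3, push ε → (q3, zzzz, #)
  ε-move, top #: go to q0, push A# → (q0, zzzz, A#)
  read z, top A: go to q3, push ε → (q3, zzz, #)
  ε-move, top #: go to q0, push A# → (q0, zzz, A#)
  read z, top A: go to q3, push ε → (q3, zz, #)
  ε-move, top #: go to q0, push A# → (q0, zz, A#)
  read z, top A: go to q3, push ε → (q3, z, #)
  ε-move, top #: go to q0, push A# → (q0, z, A#)
  read z, top A: go to q3, push ε → (q3, ε, #)
  ε-move, top #: go to q0, push A# → (q0, ε, A#)
All input consumed in state q0 with stack A#.

A#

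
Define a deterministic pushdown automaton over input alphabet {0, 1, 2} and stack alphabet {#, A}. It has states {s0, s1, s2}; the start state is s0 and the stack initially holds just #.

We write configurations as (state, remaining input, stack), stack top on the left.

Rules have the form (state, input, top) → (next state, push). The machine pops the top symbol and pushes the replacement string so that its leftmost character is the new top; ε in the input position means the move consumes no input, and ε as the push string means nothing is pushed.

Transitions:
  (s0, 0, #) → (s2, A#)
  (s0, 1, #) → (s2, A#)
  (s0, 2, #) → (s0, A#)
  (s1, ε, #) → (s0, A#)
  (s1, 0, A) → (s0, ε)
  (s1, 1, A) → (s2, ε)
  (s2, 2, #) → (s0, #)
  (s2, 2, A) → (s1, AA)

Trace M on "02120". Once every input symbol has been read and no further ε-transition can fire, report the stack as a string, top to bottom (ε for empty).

A#

(s0, 02120, #)
  read 0, top #: go to s2, push A# → (s2, 2120, A#)
  read 2, top A: go to s1, push AA → (s1, 120, AA#)
  read 1, top A: go to s2, push ε → (s2, 20, A#)
  read 2, top A: go to s1, push AA → (s1, 0, AA#)
  read 0, top A: go to s0, push ε → (s0, ε, A#)
All input consumed in state s0 with stack A#.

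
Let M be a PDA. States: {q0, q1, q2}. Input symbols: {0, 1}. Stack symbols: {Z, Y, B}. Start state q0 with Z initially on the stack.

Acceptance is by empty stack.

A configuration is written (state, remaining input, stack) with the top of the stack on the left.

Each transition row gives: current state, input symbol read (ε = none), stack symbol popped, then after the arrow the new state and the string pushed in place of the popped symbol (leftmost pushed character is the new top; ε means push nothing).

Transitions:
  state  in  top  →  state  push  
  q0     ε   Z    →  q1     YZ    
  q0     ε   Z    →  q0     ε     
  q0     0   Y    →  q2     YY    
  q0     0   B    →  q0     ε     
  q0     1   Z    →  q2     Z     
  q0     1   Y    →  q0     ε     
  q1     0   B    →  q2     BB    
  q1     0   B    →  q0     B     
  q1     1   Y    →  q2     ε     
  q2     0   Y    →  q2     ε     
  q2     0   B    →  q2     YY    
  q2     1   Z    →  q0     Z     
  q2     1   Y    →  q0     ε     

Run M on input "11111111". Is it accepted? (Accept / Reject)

One accepting computation: (q0, 11111111, Z) ⊢ (q2, 1111111, Z) ⊢ (q0, 111111, Z) ⊢ (q2, 11111, Z) ⊢ (q0, 1111, Z) ⊢ (q2, 111, Z) ⊢ (q0, 11, Z) ⊢ (q2, 1, Z) ⊢ (q0, ε, Z) ⊢ (q0, ε, ε)
All input consumed and the stack is empty.

Accept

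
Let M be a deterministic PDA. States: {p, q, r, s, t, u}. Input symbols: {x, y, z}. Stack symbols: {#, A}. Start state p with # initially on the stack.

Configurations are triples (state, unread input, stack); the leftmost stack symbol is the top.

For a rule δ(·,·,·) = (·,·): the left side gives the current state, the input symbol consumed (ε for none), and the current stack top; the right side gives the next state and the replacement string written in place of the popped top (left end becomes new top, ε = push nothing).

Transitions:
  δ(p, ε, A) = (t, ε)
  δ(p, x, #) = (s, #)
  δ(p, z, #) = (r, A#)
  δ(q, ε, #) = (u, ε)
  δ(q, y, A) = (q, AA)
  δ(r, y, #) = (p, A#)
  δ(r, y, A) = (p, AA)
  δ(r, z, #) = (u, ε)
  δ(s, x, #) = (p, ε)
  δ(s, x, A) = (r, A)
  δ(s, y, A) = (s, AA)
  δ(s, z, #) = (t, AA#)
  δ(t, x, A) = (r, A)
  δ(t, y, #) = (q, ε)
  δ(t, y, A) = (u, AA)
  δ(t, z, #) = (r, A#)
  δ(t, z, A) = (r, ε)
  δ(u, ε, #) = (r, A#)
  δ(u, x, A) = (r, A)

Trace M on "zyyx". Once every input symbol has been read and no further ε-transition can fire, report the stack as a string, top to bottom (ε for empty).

AA#

(p, zyyx, #)
  read z, top #: go to r, push A# → (r, yyx, A#)
  read y, top A: go to p, push AA → (p, yx, AA#)
  ε-move, top A: go to t, push ε → (t, yx, A#)
  read y, top A: go to u, push AA → (u, x, AA#)
  read x, top A: go to r, push A → (r, ε, AA#)
All input consumed in state r with stack AA#.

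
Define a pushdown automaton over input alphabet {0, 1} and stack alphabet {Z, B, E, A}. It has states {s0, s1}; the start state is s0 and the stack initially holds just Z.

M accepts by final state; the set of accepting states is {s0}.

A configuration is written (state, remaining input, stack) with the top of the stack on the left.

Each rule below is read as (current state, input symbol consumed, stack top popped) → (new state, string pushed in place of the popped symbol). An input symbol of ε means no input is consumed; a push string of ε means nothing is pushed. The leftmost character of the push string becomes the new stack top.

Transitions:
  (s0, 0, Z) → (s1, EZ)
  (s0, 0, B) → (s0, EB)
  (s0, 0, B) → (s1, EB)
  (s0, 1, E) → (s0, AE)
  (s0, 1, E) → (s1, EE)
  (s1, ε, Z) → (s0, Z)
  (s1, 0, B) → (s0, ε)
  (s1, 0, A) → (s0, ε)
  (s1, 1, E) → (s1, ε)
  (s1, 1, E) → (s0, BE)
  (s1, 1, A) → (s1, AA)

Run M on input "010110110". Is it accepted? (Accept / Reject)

One accepting computation: (s0, 010110110, Z) ⊢ (s1, 10110110, EZ) ⊢ (s0, 0110110, BEZ) ⊢ (s0, 110110, EBEZ) ⊢ (s1, 10110, EEBEZ) ⊢ (s0, 0110, BEEBEZ) ⊢ (s0, 110, EBEEBEZ) ⊢ (s1, 10, EEBEEBEZ) ⊢ (s0, 0, BEEBEEBEZ) ⊢ (s0, ε, EBEEBEEBEZ)
All input consumed and state s0 ∈ F.

Accept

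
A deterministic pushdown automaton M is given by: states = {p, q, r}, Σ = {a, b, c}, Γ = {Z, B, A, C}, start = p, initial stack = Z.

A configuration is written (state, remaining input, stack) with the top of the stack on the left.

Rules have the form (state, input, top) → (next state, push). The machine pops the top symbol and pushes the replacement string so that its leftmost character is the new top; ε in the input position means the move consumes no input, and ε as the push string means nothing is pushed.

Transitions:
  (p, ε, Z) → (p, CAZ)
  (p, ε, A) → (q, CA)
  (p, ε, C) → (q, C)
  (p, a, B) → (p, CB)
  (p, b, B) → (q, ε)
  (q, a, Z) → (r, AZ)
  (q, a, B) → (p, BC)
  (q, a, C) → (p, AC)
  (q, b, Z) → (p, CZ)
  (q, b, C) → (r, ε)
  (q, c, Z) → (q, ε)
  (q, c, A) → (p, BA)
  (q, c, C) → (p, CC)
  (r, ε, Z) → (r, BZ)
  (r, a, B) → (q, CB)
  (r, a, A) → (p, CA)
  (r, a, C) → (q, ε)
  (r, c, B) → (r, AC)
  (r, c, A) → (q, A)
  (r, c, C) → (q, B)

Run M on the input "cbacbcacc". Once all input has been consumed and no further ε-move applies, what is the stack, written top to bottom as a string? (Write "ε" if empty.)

CCCBAZ

(p, cbacbcacc, Z)
  ε-move, top Z: go to p, push CAZ → (p, cbacbcacc, CAZ)
  ε-move, top C: go to q, push C → (q, cbacbcacc, CAZ)
  read c, top C: go to p, push CC → (p, bacbcacc, CCAZ)
  ε-move, top C: go to q, push C → (q, bacbcacc, CCAZ)
  read b, top C: go to r, push ε → (r, acbcacc, CAZ)
  read a, top C: go to q, push ε → (q, cbcacc, AZ)
  read c, top A: go to p, push BA → (p, bcacc, BAZ)
  read b, top B: go to q, push ε → (q, cacc, AZ)
  read c, top A: go to p, push BA → (p, acc, BAZ)
  read a, top B: go to p, push CB → (p, cc, CBAZ)
  ε-move, top C: go to q, push C → (q, cc, CBAZ)
  read c, top C: go to p, push CC → (p, c, CCBAZ)
  ε-move, top C: go to q, push C → (q, c, CCBAZ)
  read c, top C: go to p, push CC → (p, ε, CCCBAZ)
  ε-move, top C: go to q, push C → (q, ε, CCCBAZ)
All input consumed in state q with stack CCCBAZ.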